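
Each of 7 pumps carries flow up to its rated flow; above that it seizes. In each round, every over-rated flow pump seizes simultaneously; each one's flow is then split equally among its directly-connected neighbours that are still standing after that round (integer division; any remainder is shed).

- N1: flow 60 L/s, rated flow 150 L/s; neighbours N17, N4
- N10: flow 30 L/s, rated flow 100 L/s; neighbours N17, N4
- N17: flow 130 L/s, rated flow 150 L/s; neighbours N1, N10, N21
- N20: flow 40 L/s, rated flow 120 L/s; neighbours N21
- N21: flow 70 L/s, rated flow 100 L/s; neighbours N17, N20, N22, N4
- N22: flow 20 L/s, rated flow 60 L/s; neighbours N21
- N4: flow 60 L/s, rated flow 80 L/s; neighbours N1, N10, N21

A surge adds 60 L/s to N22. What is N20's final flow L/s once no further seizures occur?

Round 1 — N22 at 80 > 60. N22 seizes.
  N22 sheds 80 L/s to N21: 80 each.
    N21: 70+80 = 150 > 100
Round 2 — N21 seizes.
  N21 sheds 150 L/s to N17, N20, N4: 50 each.
    N17: 130+50 = 180 > 150
    N20: 40+50 = 90 ≤ 120
    N4: 60+50 = 110 > 80
Round 3 — N17, N4 seize.
  N17 sheds 180 L/s to N1, N10: 90 each.
    N1: 60+90 = 150 ≤ 150
    N10: 30+90 = 120 > 100
  N4 sheds 110 L/s to N1, N10: 55 each.
    N1: 150+55 = 205 > 150
    N10: 120+55 = 175 > 100
Round 4 — N1, N10 seize.
  N1 sheds 205 L/s: no online neighbours, lost.
  N10 sheds 175 L/s: no online neighbours, lost.
No further seizures.

90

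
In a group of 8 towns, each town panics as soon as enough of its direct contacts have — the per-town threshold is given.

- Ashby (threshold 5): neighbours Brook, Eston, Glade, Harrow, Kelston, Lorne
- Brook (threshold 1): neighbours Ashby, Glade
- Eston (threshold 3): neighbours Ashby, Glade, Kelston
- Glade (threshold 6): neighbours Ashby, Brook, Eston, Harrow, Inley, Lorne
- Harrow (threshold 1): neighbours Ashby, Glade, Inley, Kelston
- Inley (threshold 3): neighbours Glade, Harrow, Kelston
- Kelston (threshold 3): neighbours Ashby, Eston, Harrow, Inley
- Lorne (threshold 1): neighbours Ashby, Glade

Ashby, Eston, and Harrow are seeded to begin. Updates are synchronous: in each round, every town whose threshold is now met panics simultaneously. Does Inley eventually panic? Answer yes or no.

Round 1 — Ashby, Eston, Harrow panic (initial).
Round 2 — checking thresholds:
  Brook: 1 of 2 neighbours ≥ 1, panics.
  Glade: 3 of 6 neighbours < 6, below threshold.
  Inley: 1 of 3 neighbours < 3, below threshold.
  Kelston: 3 of 4 neighbours ≥ 3, panics.
  Lorne: 1 of 2 neighbours ≥ 1, panics.
Round 3 — no new panics; cascade stops.

no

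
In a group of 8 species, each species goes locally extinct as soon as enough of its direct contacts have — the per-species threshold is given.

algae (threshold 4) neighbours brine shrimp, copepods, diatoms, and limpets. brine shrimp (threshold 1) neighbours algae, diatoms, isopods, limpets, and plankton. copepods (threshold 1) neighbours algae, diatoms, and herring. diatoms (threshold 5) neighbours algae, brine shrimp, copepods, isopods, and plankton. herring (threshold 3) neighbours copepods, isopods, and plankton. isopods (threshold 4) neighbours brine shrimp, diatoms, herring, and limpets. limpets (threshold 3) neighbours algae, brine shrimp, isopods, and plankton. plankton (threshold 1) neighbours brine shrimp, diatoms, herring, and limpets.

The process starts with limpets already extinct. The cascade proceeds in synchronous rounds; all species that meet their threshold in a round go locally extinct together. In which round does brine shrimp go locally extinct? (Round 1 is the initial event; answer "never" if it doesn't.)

2

Round 1 — limpets goes locally extinct (initial).
Round 2 — checking thresholds:
  algae: 1 of 4 neighbours < 4, below threshold.
  brine shrimp: 1 of 5 neighbours ≥ 1, goes locally extinct.
  isopods: 1 of 4 neighbours < 4, below threshold.
  plankton: 1 of 4 neighbours ≥ 1, goes locally extinct.
Round 3 — no new extinctions; cascade stops.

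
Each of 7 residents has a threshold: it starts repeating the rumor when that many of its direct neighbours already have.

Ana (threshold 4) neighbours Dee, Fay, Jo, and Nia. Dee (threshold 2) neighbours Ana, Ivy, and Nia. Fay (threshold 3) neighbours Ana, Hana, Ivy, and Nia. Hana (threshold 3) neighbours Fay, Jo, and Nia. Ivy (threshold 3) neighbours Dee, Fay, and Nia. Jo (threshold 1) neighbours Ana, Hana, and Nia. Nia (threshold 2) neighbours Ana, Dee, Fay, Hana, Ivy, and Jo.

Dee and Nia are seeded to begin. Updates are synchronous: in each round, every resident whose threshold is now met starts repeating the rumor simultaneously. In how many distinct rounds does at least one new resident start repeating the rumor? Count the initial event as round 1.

2

Round 1 — Dee, Nia start repeating the rumor (initial).
Round 2 — checking thresholds:
  Ana: 2 of 4 neighbours < 4, not yet.
  Fay: 1 of 4 neighbours < 3, not yet.
  Hana: 1 of 3 neighbours < 3, not yet.
  Ivy: 2 of 3 neighbours < 3, not yet.
  Jo: 1 of 3 neighbours ≥ 1, starts repeating the rumor.
Round 3 — no new spreads; cascade stops.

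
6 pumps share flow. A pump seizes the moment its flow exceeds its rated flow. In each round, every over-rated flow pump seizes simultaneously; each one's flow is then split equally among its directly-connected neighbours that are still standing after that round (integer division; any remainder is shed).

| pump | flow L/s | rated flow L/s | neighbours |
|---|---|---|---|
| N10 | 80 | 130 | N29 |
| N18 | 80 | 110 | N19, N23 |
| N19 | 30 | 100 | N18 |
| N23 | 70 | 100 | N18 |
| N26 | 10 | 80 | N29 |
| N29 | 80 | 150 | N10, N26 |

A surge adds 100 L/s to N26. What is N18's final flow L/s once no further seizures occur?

80

Round 1 — N26 at 110 > 80. N26 seizes.
  N26 sheds 110 L/s to N29: 110 each.
    N29: 80+110 = 190 > 150
Round 2 — N29 seizes.
  N29 sheds 190 L/s to N10: 190 each.
    N10: 80+190 = 270 > 130
Round 3 — N10 seizes.
  N10 sheds 270 L/s: no online neighbours, lost.
No further seizures.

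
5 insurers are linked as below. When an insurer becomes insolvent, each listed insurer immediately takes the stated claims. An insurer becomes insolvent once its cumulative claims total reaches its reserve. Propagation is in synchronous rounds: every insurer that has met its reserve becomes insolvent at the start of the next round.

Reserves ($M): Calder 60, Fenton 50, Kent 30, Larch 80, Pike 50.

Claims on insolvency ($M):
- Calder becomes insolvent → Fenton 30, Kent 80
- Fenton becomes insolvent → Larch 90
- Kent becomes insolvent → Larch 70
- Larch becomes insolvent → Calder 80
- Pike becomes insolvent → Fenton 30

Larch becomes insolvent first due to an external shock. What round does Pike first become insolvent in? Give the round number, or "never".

Round 1 — Larch becomes insolvent (initial).
  Calder: +80 → 80 ≥ 60
Round 2 — Calder becomes insolvent.
  Fenton: +30 → 30 < 50
  Kent: +80 → 80 ≥ 30
Round 3 — Kent becomes insolvent.
No further insolvencies.

never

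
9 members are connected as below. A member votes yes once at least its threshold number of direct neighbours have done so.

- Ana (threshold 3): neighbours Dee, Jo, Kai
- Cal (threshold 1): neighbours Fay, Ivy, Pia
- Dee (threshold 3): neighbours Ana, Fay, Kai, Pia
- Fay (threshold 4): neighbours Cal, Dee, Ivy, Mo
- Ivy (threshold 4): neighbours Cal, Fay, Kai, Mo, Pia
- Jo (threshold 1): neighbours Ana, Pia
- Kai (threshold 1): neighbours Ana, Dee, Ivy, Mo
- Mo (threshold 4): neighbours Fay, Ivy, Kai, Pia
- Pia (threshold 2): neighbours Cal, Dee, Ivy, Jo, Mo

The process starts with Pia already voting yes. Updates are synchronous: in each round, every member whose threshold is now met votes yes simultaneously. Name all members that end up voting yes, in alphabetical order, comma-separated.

Cal, Jo, Pia

Round 1 — Pia votes yes (initial).
Round 2 — checking thresholds:
  Cal: 1 of 3 neighbours ≥ 1, votes yes.
  Dee: 1 of 4 neighbours < 3, below threshold.
  Ivy: 1 of 5 neighbours < 4, below threshold.
  Jo: 1 of 2 neighbours ≥ 1, votes yes.
  Mo: 1 of 4 neighbours < 4, below threshold.
Round 3 — no new yes votes; cascade stops.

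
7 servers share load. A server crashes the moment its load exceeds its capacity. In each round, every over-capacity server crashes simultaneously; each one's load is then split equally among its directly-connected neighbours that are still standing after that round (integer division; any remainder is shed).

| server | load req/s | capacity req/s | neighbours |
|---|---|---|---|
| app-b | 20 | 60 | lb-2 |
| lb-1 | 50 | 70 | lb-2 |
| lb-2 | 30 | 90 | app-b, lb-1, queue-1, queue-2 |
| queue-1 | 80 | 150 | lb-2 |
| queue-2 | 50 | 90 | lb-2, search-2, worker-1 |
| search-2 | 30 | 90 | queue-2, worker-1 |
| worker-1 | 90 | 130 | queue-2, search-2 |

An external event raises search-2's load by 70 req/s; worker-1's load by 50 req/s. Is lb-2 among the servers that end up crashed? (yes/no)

yes

Round 1 — search-2 at 100 > 90; worker-1 at 140 > 130. search-2, worker-1 crash.
  search-2 sheds 100 req/s to queue-2: 100 each.
    queue-2: 50+100 = 150 > 90
  worker-1 sheds 140 req/s to queue-2: 140 each.
    queue-2: 150+140 = 290 > 90
Round 2 — queue-2 crashes.
  queue-2 sheds 290 req/s to lb-2: 290 each.
    lb-2: 30+290 = 320 > 90
Round 3 — lb-2 crashes.
  lb-2 sheds 320 req/s to app-b, lb-1, queue-1: 106 each (2 lost).
    app-b: 20+106 = 126 > 60
    lb-1: 50+106 = 156 > 70
    queue-1: 80+106 = 186 > 150
Round 4 — app-b, lb-1, queue-1 crash.
  app-b sheds 126 req/s: no online neighbours, lost.
  lb-1 sheds 156 req/s: no online neighbours, lost.
  queue-1 sheds 186 req/s: no online neighbours, lost.
No further crashes.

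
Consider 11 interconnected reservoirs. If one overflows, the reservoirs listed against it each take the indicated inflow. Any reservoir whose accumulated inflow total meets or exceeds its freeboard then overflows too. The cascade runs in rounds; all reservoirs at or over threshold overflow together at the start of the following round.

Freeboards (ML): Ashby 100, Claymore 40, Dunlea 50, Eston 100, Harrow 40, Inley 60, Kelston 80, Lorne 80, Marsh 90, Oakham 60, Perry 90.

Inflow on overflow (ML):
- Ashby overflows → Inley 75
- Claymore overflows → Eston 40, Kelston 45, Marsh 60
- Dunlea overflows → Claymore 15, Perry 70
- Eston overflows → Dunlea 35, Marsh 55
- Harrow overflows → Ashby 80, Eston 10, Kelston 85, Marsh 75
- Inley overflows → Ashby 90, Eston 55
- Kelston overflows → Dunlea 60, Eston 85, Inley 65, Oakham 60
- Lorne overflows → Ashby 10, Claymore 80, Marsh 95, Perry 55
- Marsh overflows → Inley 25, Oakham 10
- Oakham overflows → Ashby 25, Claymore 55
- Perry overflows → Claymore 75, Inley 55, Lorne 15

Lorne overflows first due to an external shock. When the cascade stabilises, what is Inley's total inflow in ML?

25

Round 1 — Lorne overflows (initial).
  Ashby: +10 → 10 < 100
  Claymore: +80 → 80 ≥ 40
  Marsh: +95 → 95 ≥ 90
  Perry: +55 → 55 < 90
Round 2 — Claymore, Marsh overflow.
  Eston: +40 → 40 < 100
  Inley: +25 → 25 < 60
  Kelston: +45 → 45 < 80
  Oakham: +10 → 10 < 60
No further overflows.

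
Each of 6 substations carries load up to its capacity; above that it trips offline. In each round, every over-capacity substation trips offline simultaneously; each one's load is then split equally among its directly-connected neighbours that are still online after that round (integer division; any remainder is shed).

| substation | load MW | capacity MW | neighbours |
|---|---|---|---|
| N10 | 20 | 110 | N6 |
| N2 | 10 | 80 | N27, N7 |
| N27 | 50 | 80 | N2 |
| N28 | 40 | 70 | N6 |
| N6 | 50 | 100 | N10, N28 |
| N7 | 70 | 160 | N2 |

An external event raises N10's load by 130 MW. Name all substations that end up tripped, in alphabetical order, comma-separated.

N10, N28, N6

Round 1 — N10 at 150 > 110. N10 trips offline.
  N10 sheds 150 MW to N6: 150 each.
    N6: 50+150 = 200 > 100
Round 2 — N6 trips offline.
  N6 sheds 200 MW to N28: 200 each.
    N28: 40+200 = 240 > 70
Round 3 — N28 trips offline.
  N28 sheds 240 MW: no online neighbours, lost.
No further trips.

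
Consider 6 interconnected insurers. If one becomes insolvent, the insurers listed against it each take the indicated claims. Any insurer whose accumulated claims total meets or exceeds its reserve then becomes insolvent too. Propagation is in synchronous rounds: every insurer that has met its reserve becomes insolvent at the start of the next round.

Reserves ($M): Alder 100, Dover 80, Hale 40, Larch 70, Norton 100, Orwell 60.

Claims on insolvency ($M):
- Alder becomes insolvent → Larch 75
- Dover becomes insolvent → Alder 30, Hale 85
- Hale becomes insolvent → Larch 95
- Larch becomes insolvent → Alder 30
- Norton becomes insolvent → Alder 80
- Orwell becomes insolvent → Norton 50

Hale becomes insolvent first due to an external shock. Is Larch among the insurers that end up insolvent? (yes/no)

yes

Round 1 — Hale becomes insolvent (initial).
  Larch: +95 → 95 ≥ 70
Round 2 — Larch becomes insolvent.
  Alder: +30 → 30 < 100
No further insolvencies.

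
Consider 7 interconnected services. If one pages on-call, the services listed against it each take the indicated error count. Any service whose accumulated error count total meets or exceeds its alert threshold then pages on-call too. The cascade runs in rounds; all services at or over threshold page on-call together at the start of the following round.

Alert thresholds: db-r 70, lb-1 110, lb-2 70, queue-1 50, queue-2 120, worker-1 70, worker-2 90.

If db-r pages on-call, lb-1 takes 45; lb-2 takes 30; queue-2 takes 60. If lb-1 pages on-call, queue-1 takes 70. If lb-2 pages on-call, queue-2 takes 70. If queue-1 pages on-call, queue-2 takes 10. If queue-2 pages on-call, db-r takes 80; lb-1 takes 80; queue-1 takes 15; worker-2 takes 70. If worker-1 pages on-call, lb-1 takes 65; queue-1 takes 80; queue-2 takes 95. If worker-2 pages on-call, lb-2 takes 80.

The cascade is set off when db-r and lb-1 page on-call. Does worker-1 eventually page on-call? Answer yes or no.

Round 1 — db-r, lb-1 page on-call (initial).
  lb-2: +30 → 30 < 70
  queue-1: +70 → 70 ≥ 50
  queue-2: +60 → 60 < 120
Round 2 — queue-1 pages on-call.
  queue-2: +10 → 70 < 120
No further pages.

no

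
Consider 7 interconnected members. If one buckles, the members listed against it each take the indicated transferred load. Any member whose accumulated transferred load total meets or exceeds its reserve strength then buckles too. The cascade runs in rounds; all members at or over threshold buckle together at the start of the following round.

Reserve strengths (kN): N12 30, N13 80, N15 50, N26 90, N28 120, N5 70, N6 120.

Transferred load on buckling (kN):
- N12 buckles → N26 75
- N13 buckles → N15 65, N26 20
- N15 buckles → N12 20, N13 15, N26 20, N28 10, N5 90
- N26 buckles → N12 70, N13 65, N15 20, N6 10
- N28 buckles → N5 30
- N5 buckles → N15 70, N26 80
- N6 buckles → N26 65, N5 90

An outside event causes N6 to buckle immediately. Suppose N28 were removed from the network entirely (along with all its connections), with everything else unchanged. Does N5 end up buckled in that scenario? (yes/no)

With N28 removed:
Round 1 — N6 buckles (initial).
  N26: +65 → 65 < 90
  N5: +90 → 90 ≥ 70
Round 2 — N5 buckles.
  N15: +70 → 70 ≥ 50
  N26: +80 → 145 ≥ 90
Round 3 — N15, N26 buckle.
  N12: +20+70 → 90 ≥ 30
  N13: +15+65 → 80 ≥ 80
Round 4 — N12, N13 buckle.
No further bucklings.

yes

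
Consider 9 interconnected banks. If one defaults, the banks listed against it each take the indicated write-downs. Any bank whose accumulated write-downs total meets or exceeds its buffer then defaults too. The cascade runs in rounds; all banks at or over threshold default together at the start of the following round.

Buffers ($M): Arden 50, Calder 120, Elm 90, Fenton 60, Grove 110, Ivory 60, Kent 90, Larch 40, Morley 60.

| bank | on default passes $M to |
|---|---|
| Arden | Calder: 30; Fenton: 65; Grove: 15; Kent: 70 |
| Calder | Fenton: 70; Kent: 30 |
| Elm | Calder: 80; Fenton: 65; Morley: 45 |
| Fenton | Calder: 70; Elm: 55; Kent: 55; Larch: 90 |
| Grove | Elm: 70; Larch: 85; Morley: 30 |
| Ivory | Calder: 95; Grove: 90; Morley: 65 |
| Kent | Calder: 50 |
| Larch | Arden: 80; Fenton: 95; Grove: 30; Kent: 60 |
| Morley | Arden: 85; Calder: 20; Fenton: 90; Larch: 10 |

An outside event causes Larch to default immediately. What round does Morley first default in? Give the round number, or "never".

never

Round 1 — Larch defaults (initial).
  Arden: +80 → 80 ≥ 50
  Fenton: +95 → 95 ≥ 60
  Grove: +30 → 30 < 110
  Kent: +60 → 60 < 90
Round 2 — Arden, Fenton default.
  Calder: +30+70 → 100 < 120
  Elm: +55 → 55 < 90
  Grove: +15 → 45 < 110
  Kent: +70+55 → 185 ≥ 90
Round 3 — Kent defaults.
  Calder: +50 → 150 ≥ 120
Round 4 — Calder defaults.
No further defaults.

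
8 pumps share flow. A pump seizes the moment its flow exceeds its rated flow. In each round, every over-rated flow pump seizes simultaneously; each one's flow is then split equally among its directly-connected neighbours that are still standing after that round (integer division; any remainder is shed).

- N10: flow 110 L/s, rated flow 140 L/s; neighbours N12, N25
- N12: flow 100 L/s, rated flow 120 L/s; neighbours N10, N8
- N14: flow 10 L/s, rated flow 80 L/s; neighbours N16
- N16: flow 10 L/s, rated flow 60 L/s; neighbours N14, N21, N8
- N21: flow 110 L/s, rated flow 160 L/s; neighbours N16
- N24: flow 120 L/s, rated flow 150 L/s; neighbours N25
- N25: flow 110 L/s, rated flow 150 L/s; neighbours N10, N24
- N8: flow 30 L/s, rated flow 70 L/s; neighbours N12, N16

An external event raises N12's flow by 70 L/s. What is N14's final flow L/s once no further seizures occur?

72

Round 1 — N12 at 170 > 120. N12 seizes.
  N12 sheds 170 L/s to N10, N8: 85 each.
    N10: 110+85 = 195 > 140
    N8: 30+85 = 115 > 70
Round 2 — N10, N8 seize.
  N10 sheds 195 L/s to N25: 195 each.
    N25: 110+195 = 305 > 150
  N8 sheds 115 L/s to N16: 115 each.
    N16: 10+115 = 125 > 60
Round 3 — N16, N25 seize.
  N16 sheds 125 L/s to N14, N21: 62 each (1 lost).
    N14: 10+62 = 72 ≤ 80
    N21: 110+62 = 172 > 160
  N25 sheds 305 L/s to N24: 305 each.
    N24: 120+305 = 425 > 150
Round 4 — N21, N24 seize.
  N21 sheds 172 L/s: no online neighbours, lost.
  N24 sheds 425 L/s: no online neighbours, lost.
No further seizures.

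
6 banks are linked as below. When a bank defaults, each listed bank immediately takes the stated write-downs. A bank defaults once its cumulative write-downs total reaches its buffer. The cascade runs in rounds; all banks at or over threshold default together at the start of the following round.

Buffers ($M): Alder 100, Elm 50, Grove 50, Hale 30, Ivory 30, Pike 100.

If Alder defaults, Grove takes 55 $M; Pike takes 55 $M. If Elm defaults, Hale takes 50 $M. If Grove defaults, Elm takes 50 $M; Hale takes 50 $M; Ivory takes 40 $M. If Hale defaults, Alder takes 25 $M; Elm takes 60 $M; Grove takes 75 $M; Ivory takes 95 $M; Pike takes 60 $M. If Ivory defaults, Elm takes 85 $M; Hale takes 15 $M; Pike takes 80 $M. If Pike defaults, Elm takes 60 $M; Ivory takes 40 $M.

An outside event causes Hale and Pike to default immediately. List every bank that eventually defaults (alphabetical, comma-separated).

Elm, Grove, Hale, Ivory, Pike

Round 1 — Hale, Pike default (initial).
  Alder: +25 → 25 < 100
  Elm: +60+60 → 120 ≥ 50
  Grove: +75 → 75 ≥ 50
  Ivory: +95+40 → 135 ≥ 30
Round 2 — Elm, Grove, Ivory default.
No further defaults.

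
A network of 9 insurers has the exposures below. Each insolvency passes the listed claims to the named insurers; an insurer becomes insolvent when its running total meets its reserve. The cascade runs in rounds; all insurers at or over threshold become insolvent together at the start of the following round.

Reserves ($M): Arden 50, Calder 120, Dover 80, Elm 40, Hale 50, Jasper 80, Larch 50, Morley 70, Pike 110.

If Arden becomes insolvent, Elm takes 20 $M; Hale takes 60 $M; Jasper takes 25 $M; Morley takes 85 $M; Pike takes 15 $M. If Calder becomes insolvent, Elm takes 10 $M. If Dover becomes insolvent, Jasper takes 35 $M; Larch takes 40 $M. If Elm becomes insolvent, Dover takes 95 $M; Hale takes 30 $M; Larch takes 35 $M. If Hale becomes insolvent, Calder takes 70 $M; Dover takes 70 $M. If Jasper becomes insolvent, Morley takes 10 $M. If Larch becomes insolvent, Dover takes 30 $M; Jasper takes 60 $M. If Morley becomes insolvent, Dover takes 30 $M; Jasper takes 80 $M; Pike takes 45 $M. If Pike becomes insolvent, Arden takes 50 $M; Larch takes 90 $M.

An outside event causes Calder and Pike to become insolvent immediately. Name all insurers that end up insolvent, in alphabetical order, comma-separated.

Round 1 — Calder, Pike become insolvent (initial).
  Arden: +50 → 50 ≥ 50
  Elm: +10 → 10 < 40
  Larch: +90 → 90 ≥ 50
Round 2 — Arden, Larch become insolvent.
  Dover: +30 → 30 < 80
  Elm: +20 → 30 < 40
  Hale: +60 → 60 ≥ 50
  Jasper: +25+60 → 85 ≥ 80
  Morley: +85 → 85 ≥ 70
Round 3 — Hale, Jasper, Morley become insolvent.
  Dover: +70+30 → 130 ≥ 80
Round 4 — Dover becomes insolvent.
No further insolvencies.

Arden, Calder, Dover, Hale, Jasper, Larch, Morley, Pike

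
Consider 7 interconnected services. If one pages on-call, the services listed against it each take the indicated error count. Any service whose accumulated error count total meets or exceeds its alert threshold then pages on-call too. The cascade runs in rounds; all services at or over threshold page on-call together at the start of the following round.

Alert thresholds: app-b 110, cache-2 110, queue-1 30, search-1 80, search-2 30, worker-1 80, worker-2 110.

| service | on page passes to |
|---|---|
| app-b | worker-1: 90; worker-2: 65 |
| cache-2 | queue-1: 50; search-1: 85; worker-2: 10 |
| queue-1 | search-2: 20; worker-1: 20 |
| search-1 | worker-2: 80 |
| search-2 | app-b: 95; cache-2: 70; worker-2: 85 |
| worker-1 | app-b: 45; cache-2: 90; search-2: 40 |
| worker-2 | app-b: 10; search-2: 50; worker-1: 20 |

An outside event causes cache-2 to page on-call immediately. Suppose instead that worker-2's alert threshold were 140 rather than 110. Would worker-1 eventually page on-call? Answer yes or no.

no

With worker-2's alert threshold at 140:
Round 1 — cache-2 pages on-call (initial).
  queue-1: +50 → 50 ≥ 30
  search-1: +85 → 85 ≥ 80
  worker-2: +10 → 10 < 140
Round 2 — queue-1, search-1 page on-call.
  search-2: +20 → 20 < 30
  worker-1: +20 → 20 < 80
  worker-2: +80 → 90 < 140
No further pages.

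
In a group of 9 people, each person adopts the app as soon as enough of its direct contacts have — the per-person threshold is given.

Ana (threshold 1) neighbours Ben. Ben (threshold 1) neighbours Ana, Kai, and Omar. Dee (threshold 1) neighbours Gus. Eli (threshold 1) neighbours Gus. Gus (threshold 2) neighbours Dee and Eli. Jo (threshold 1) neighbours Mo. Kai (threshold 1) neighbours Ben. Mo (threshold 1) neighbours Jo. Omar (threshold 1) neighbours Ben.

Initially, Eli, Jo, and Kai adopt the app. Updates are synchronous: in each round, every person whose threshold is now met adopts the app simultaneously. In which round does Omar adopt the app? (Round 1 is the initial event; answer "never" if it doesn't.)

3

Round 1 — Eli, Jo, Kai adopt the app (initial).
Round 2 — checking thresholds:
  Ben: 1 of 3 neighbours ≥ 1, adopts the app.
  Gus: 1 of 2 neighbours < 2, below threshold.
  Mo: 1 of 1 neighbours ≥ 1, adopts the app.
Round 3 — checking thresholds:
  Ana: 1 of 1 neighbours ≥ 1, adopts the app.
  Gus: 1 of 2 neighbours < 2, below threshold.
  Omar: 1 of 1 neighbours ≥ 1, adopts the app.
Round 4 — no new adoptions; cascade stops.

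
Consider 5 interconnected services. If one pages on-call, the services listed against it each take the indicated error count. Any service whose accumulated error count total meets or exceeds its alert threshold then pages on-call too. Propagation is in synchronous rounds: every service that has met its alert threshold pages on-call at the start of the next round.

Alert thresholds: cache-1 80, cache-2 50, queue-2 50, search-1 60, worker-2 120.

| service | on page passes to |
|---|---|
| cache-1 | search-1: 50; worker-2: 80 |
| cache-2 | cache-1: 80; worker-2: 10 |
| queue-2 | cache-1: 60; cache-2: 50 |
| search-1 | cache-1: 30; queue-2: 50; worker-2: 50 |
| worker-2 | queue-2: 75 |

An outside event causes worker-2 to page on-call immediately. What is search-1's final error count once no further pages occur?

Round 1 — worker-2 pages on-call (initial).
  queue-2: +75 → 75 ≥ 50
Round 2 — queue-2 pages on-call.
  cache-1: +60 → 60 < 80
  cache-2: +50 → 50 ≥ 50
Round 3 — cache-2 pages on-call.
  cache-1: +80 → 140 ≥ 80
Round 4 — cache-1 pages on-call.
  search-1: +50 → 50 < 60
No further pages.

50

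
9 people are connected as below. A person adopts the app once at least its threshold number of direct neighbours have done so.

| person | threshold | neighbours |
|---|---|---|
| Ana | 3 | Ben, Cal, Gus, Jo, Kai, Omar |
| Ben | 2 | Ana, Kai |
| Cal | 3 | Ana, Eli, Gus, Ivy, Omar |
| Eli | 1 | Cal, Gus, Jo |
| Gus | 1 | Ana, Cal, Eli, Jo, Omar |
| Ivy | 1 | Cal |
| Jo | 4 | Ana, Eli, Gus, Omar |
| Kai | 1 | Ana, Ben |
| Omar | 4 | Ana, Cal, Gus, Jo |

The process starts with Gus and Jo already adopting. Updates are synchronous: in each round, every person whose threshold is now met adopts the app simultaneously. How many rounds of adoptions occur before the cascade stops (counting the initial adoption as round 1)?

Round 1 — Gus, Jo adopt the app (initial).
Round 2 — checking thresholds:
  Ana: 2 of 6 neighbours < 3, below threshold.
  Cal: 1 of 5 neighbours < 3, below threshold.
  Eli: 2 of 3 neighbours ≥ 1, adopts the app.
  Omar: 2 of 4 neighbours < 4, below threshold.
Round 3 — no new adoptions; cascade stops.

2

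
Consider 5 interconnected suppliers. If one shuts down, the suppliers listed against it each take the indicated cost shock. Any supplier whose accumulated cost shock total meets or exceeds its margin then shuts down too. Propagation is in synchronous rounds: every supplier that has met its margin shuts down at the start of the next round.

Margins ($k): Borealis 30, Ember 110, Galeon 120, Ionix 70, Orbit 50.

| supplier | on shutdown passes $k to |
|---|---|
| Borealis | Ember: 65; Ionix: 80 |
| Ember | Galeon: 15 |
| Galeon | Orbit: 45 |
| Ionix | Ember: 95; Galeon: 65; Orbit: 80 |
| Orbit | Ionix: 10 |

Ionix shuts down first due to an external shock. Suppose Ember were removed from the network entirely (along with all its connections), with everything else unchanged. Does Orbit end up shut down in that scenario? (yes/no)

With Ember removed:
Round 1 — Ionix shuts down (initial).
  Galeon: +65 → 65 < 120
  Orbit: +80 → 80 ≥ 50
Round 2 — Orbit shuts down.
No further shutdowns.

yes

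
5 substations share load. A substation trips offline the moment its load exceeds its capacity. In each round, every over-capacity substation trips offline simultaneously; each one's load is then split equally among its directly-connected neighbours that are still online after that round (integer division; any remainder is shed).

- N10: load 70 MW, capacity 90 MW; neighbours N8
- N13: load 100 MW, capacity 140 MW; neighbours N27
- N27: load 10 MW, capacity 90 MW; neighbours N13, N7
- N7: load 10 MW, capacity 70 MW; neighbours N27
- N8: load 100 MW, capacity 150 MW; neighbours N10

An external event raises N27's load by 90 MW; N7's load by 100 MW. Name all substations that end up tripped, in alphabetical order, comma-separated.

Round 1 — N27 at 100 > 90; N7 at 110 > 70. N27, N7 trip offline.
  N27 sheds 100 MW to N13: 100 each.
    N13: 100+100 = 200 > 140
  N7 sheds 110 MW: no online neighbours, lost.
Round 2 — N13 trips offline.
  N13 sheds 200 MW: no online neighbours, lost.
No further trips.

N13, N27, N7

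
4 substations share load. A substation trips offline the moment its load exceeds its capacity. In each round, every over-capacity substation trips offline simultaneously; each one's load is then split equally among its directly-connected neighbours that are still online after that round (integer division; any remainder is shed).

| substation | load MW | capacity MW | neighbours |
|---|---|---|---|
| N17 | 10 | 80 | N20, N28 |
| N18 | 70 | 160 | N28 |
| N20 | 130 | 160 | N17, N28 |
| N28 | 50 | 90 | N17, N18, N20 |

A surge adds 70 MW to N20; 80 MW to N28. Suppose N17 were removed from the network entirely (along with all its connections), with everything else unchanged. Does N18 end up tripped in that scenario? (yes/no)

With N17 removed:
Round 1 — N20 at 200 > 160; N28 at 130 > 90. N20, N28 trip offline.
  N20 sheds 200 MW: no online neighbours, lost.
  N28 sheds 130 MW to N18: 130 each.
    N18: 70+130 = 200 > 160
Round 2 — N18 trips offline.
  N18 sheds 200 MW: no online neighbours, lost.
No further trips.

yes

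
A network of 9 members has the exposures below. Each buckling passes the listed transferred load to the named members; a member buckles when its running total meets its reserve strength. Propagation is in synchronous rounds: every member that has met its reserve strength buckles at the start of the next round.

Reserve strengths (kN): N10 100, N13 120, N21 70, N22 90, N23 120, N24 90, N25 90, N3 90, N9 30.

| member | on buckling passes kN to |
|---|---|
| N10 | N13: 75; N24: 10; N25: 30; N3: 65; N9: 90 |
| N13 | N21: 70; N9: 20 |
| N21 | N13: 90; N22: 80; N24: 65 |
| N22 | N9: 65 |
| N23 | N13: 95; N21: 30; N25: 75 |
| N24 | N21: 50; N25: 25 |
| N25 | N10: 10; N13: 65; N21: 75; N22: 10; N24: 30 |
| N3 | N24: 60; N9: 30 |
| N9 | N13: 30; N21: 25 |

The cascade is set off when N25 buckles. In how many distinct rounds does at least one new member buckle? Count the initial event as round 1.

Round 1 — N25 buckles (initial).
  N10: +10 → 10 < 100
  N13: +65 → 65 < 120
  N21: +75 → 75 ≥ 70
  N22: +10 → 10 < 90
  N24: +30 → 30 < 90
Round 2 — N21 buckles.
  N13: +90 → 155 ≥ 120
  N22: +80 → 90 ≥ 90
  N24: +65 → 95 ≥ 90
Round 3 — N13, N22, N24 buckle.
  N9: +20+65 → 85 ≥ 30
Round 4 — N9 buckles.
No further bucklings.

4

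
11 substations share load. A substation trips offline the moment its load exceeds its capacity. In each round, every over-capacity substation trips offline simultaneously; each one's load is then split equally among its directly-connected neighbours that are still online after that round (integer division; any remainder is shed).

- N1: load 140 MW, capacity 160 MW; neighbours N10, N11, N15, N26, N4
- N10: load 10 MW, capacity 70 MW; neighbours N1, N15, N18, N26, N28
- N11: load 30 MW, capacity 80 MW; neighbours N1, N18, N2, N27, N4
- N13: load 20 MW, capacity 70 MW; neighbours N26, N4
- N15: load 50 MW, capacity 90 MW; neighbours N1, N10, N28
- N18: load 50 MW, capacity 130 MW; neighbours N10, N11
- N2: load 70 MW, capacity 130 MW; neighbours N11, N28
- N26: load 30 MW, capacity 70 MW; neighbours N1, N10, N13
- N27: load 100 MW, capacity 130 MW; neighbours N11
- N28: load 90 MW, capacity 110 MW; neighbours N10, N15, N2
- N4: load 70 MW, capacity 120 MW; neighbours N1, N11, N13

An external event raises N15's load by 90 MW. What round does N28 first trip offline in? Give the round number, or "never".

2

Round 1 — N15 at 140 > 90. N15 trips offline.
  N15 sheds 140 MW to N1, N10, N28: 46 each (2 lost).
    N1: 140+46 = 186 > 160
    N10: 10+46 = 56 ≤ 70
    N28: 90+46 = 136 > 110
Round 2 — N1, N28 trip offline.
  N1 sheds 186 MW to N10, N11, N26, N4: 46 each (2 lost).
    N10: 56+46 = 102 > 70
    N11: 30+46 = 76 ≤ 80
    N26: 30+46 = 76 > 70
    N4: 70+46 = 116 ≤ 120
  N28 sheds 136 MW to N10, N2: 68 each.
    N10: 102+68 = 170 > 70
    N2: 70+68 = 138 > 130
Round 3 — N10, N2, N26 trip offline.
  N10 sheds 170 MW to N18: 170 each.
    N18: 50+170 = 220 > 130
  N2 sheds 138 MW to N11: 138 each.
    N11: 76+138 = 214 > 80
  N26 sheds 76 MW to N13: 76 each.
    N13: 20+76 = 96 > 70
Round 4 — N11, N13, N18 trip offline.
  N11 sheds 214 MW to N27, N4: 107 each.
    N27: 100+107 = 207 > 130
    N4: 116+107 = 223 > 120
  N13 sheds 96 MW to N4: 96 each.
    N4: 223+96 = 319 > 120
  N18 sheds 220 MW: no online neighbours, lost.
Round 5 — N27, N4 trip offline.
  N27 sheds 207 MW: no online neighbours, lost.
  N4 sheds 319 MW: no online neighbours, lost.
No further trips.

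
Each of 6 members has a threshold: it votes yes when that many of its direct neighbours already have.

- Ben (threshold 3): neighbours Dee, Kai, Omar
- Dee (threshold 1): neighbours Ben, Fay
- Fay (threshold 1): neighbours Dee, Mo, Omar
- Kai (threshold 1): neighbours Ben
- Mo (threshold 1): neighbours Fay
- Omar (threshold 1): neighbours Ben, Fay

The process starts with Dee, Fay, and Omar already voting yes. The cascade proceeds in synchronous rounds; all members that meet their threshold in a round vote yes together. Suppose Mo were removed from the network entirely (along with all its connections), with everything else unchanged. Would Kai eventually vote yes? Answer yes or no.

With Mo removed:
Round 1 — Dee, Fay, Omar vote yes (initial).
Round 2 — no new yes votes; cascade stops.

no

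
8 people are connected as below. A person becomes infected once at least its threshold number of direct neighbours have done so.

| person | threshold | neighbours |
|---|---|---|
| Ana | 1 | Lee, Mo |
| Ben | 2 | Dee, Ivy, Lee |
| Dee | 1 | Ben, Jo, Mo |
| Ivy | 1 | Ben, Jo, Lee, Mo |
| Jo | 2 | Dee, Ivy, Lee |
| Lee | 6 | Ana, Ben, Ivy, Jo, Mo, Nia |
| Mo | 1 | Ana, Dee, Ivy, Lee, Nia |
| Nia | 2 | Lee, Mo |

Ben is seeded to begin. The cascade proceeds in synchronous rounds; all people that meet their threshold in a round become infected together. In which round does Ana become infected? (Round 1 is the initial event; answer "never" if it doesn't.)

4

Round 1 — Ben becomes infected (initial).
Round 2 — checking thresholds:
  Dee: 1 of 3 neighbours ≥ 1, becomes infected.
  Ivy: 1 of 4 neighbours ≥ 1, becomes infected.
  Lee: 1 of 6 neighbours < 6, below threshold.
Round 3 — checking thresholds:
  Jo: 2 of 3 neighbours ≥ 2, becomes infected.
  Lee: 2 of 6 neighbours < 6, below threshold.
  Mo: 2 of 5 neighbours ≥ 1, becomes infected.
Round 4 — checking thresholds:
  Ana: 1 of 2 neighbours ≥ 1, becomes infected.
  Lee: 4 of 6 neighbours < 6, below threshold.
  Nia: 1 of 2 neighbours < 2, below threshold.
Round 5 — no new infections; cascade stops.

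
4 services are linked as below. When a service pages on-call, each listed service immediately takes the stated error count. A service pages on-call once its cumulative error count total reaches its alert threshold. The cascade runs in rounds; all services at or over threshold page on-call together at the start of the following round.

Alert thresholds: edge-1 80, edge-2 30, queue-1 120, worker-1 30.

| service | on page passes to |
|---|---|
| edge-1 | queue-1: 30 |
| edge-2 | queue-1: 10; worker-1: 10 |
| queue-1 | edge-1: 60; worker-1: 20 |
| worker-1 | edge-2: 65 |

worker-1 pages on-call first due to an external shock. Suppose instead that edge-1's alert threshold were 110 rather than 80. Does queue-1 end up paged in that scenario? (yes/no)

With edge-1's alert threshold at 110:
Round 1 — worker-1 pages on-call (initial).
  edge-2: +65 → 65 ≥ 30
Round 2 — edge-2 pages on-call.
  queue-1: +10 → 10 < 120
No further pages.

no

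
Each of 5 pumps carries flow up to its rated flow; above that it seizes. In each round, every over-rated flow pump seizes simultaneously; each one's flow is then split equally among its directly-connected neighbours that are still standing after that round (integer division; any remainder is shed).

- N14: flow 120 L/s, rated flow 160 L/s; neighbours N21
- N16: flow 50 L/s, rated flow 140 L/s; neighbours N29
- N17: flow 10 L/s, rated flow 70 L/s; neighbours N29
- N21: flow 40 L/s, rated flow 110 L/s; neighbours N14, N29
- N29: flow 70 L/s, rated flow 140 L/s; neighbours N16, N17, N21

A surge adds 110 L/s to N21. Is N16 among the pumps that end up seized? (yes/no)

no

Round 1 — N21 at 150 > 110. N21 seizes.
  N21 sheds 150 L/s to N14, N29: 75 each.
    N14: 120+75 = 195 > 160
    N29: 70+75 = 145 > 140
Round 2 — N14, N29 seize.
  N14 sheds 195 L/s: no online neighbours, lost.
  N29 sheds 145 L/s to N16, N17: 72 each (1 lost).
    N16: 50+72 = 122 ≤ 140
    N17: 10+72 = 82 > 70
Round 3 — N17 seizes.
  N17 sheds 82 L/s: no online neighbours, lost.
No further seizures.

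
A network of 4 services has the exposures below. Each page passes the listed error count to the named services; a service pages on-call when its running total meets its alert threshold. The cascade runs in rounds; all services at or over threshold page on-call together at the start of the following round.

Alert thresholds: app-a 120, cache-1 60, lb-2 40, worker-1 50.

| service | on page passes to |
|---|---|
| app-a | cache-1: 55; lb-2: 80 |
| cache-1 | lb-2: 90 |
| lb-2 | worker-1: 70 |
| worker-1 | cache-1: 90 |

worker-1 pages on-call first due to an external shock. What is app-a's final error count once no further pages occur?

Round 1 — worker-1 pages on-call (initial).
  cache-1: +90 → 90 ≥ 60
Round 2 — cache-1 pages on-call.
  lb-2: +90 → 90 ≥ 40
Round 3 — lb-2 pages on-call.
No further pages.

0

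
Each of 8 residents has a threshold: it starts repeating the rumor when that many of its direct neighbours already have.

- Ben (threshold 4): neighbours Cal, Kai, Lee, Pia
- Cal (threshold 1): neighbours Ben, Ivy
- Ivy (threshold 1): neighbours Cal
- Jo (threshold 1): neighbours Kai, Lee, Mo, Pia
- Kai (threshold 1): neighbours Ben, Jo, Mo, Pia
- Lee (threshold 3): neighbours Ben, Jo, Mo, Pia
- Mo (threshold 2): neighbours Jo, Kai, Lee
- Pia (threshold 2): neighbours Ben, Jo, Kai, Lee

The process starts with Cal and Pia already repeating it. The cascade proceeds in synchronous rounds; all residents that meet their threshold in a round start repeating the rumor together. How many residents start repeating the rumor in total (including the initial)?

Round 1 — Cal, Pia start repeating the rumor (initial).
Round 2 — checking thresholds:
  Ben: 2 of 4 neighbours < 4, below threshold.
  Ivy: 1 of 1 neighbours ≥ 1, starts repeating the rumor.
  Jo: 1 of 4 neighbours ≥ 1, starts repeating the rumor.
  Kai: 1 of 4 neighbours ≥ 1, starts repeating the rumor.
  Lee: 1 of 4 neighbours < 3, below threshold.
Round 3 — checking thresholds:
  Ben: 3 of 4 neighbours < 4, below threshold.
  Lee: 2 of 4 neighbours < 3, below threshold.
  Mo: 2 of 3 neighbours ≥ 2, starts repeating the rumor.
Round 4 — checking thresholds:
  Ben: 3 of 4 neighbours < 4, below threshold.
  Lee: 3 of 4 neighbours ≥ 3, starts repeating the rumor.
Round 5 — checking thresholds:
  Ben: 4 of 4 neighbours ≥ 4, starts repeating the rumor.
Round 6 — no new spreads; cascade stops.

8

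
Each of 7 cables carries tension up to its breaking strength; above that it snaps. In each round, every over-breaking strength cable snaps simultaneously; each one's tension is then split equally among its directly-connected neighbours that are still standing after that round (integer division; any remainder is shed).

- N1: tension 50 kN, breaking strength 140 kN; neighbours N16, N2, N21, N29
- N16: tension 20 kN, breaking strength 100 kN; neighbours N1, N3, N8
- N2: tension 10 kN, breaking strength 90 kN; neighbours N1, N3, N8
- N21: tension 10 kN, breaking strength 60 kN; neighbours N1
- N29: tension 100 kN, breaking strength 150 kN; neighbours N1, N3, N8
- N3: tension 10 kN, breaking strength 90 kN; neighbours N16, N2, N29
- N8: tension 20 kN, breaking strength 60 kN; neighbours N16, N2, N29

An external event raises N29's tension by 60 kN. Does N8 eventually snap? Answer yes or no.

Round 1 — N29 at 160 > 150. N29 snaps.
  N29 sheds 160 kN to N1, N3, N8: 53 each (1 lost).
    N1: 50+53 = 103 ≤ 140
    N3: 10+53 = 63 ≤ 90
    N8: 20+53 = 73 > 60
Round 2 — N8 snaps.
  N8 sheds 73 kN to N16, N2: 36 each (1 lost).
    N16: 20+36 = 56 ≤ 100
    N2: 10+36 = 46 ≤ 90
No further breaks.

yes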